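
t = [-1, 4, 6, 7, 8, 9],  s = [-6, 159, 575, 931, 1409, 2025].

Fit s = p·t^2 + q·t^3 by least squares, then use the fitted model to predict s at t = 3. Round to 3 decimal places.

Setting ∂/∂p … = 0 gives: 14611·p + 117423·q = 323058;  117423·p + 961987·q = 2651348.
(Σt^2·t^2 = 14611, Σt^2·t^3 = 117423, Σt^3·t^3 = 961987, Σt^2·s = 323058, Σt^3·s = 2651348.)
Eliminating q: 961987·(row 1) − 117423·(row 2) gives 267431128·p = 961987·323058 − 117423·2651348 = -551639958, so p = -275819979/133715564.
Then q = (2651348 − 117423·(-275819979/133715564))/961987 = 402203047/133715564.
At t = 3: ŝ = (-275819979/133715564)·(9) + (402203047/133715564)·(27) = 4188551229/66857782.

ŝ = 62.649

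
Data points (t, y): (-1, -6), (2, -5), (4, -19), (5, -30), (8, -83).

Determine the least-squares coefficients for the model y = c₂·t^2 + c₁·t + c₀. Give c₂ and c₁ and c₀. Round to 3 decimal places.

c₂ = -1.495, c₁ = 1.931, c₀ = -2.659

AᵀA·[c₂, c₁, c₀]ᵀ = Aᵀy reads: 4994·c₂ + 708·c₁ + 110·c₀ = -6392;  708·c₂ + 110·c₁ + 18·c₀ = -894;  110·c₂ + 18·c₁ + 5·c₀ = -143.
Row-reducing yields c₂ = -1691/1131, c₁ = 56/29, c₀ = -3007/1131.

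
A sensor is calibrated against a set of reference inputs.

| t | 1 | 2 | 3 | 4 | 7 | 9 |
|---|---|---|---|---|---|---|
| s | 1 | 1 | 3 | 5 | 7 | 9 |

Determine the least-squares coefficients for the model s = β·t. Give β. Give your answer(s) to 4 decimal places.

β = 1.0125

The normal equations are: 160·β = 162.
(Σt·t = 160, Σt·s = 162.)
Hence β = 162 / 160 ≈ 1.0125.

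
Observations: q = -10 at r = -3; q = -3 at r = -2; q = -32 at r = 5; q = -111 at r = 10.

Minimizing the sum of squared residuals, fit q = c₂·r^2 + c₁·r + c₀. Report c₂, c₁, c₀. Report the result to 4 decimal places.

Compute the Gram sums: Σr^2·r^2 = 10722, Σr^2·r = 1090, Σr^2 = 138, Σr·r = 138, Σr = 10, Σ1 = 4.
Moment sums: Σr^2·q = -12002, Σr·q = -1234, Σq = -156.
So XᵀX·[c₂, c₁, c₀]ᵀ = Xᵀq: [[10722, 1090, 138]; [1090, 138, 10]; [138, 10, 4]]·[c₂, c₁, c₀]ᵀ = [-12002, -1234, -156]ᵀ.
Solving the 3×3 system (Gaussian elimination) gives c₂ = -14910/14821, c₁ = -12398/14821, c₀ = -32629/14821.

c₂ = -1.0060, c₁ = -0.8365, c₀ = -2.2015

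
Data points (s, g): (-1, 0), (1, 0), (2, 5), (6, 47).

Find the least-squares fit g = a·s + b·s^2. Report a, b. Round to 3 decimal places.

Normal-equation sums: Σs·s = 42, Σs·s^2 = 224, Σs^2·s^2 = 1314.
Moment sums: Σs·g = 292, Σs^2·g = 1712.
So MᵀM·[a, b]ᵀ = Mᵀg: [[42, 224]; [224, 1314]]·[a, b]ᵀ = [292, 1712]ᵀ.
det = 42·1314 − 224² = 5012.
a = (292·1314 − 224·1712)/5012 = 50/1253; b = (42·1712 − 224·292)/5012 = 232/179.

a = 0.040, b = 1.296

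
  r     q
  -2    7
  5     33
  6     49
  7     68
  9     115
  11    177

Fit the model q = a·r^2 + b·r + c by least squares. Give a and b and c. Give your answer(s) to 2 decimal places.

a = 1.56, b = -1.04, c = -1.25

Forming XᵀX = [[25540, 2736, 316]; [2736, 316, 36]; [316, 36, 6]] and Xᵀq = [36681, 3903, 449]ᵀ gives XᵀX·[a, b, c]ᵀ = Xᵀq.
Inverting the 3×3 Gram matrix, [a, b, c]ᵀ = [43171/27620, -143553/138100, -86281/69050]ᵀ.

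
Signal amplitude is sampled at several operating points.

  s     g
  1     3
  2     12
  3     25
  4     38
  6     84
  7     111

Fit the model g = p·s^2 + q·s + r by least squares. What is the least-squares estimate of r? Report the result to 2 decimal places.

Sums needed: Σs^2·s^2 = 4051, Σs^2·s = 659, Σs^2 = 115, Σs·s = 115, Σs = 23, Σ1 = 6.
For Aᵀg: Σs^2·g = 9347, Σs·g = 1535, Σg = 273.
So AᵀA·[p, q, r]ᵀ = Aᵀg: [[4051, 659, 115]; [659, 115, 23]; [115, 23, 6]]·[p, q, r]ᵀ = [9347, 1535, 273]ᵀ.
Solving the 3×3 system (Gaussian elimination) gives p = 821/420, q = 971/420, r = -29/35.

r = -0.83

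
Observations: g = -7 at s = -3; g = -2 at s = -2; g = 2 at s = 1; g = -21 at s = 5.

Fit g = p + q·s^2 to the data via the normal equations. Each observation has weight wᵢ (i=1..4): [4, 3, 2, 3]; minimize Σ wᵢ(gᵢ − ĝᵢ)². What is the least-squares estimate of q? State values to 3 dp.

q = -0.927

From the data, Σwᵢ·1 = 12, Σwᵢ·s^2 = 125, Σwᵢ·s^2·s^2 = 2249.
Right-hand side: Σwᵢ·g = -93, Σwᵢ·s^2·g = -1847.
det = 12·2249 − 125² = 11363.
p = ((-93)·2249 − 125·(-1847))/11363 = 21718/11363; q = (12·(-1847) − 125·(-93))/11363 = -10539/11363.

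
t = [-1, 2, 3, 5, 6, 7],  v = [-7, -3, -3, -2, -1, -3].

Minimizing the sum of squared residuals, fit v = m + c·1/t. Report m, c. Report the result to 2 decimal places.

m = -3.35, c = 3.21

With design matrix X, XᵀX = [[6, 12/35]; [12/35, 31957/22050]] and Xᵀv = [-19, 368/105]ᵀ.
det = 6·(31957/22050) − (12/35)² = 1261/147.
m = ((-19)·(31957/22050) − (12/35)·(368/105))/(1261/147) = -633679/189150; c = (6·(368/105) − (12/35)·(-19))/(1261/147) = 20244/6305.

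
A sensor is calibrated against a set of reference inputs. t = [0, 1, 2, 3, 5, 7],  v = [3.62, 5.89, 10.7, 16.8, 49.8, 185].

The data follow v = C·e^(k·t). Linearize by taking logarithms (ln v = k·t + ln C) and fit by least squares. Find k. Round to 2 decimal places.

k = 0.56

Linearized form: ln v = k·t + ln C. From the 6 transformed points,
Over the data: Σt = 18.0000, Σ(t)² = 88.0000, Σln v = 17.3797, Σt·ln v = 71.0604.
Normal system: [[88.0000, 18.0000]; [18.0000, 6]]·[k, ln C]ᵀ = [71.0604, 17.3797]ᵀ.
Solving (det = 204.0000): k = 0.55651, ln C = 1.22710.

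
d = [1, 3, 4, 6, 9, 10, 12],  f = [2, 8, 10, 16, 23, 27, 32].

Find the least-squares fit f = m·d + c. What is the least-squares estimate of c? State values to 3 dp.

c = -0.539

Normal-equation sums: Σd·d = 387, Σd = 45, Σ1 = 7.
Right-hand side: Σd·f = 1023, Σf = 118.
XᵀX·[m, c]ᵀ = Xᵀf becomes [[387, 45]; [45, 7]]·[m, c]ᵀ = [1023, 118]ᵀ.
Eliminating c: 7·(row 1) − 45·(row 2) gives 684·m = 7·1023 − 45·118 = 1851, so m = 617/228.
Then c = (118 − 45·(617/228))/7 = -41/76.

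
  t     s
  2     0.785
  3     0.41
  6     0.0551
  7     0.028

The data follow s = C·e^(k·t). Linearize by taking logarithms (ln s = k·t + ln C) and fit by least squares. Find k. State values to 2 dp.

Linearized form: ln s = k·t + ln C. From the 4 transformed points,
Σt = 18.0000, Σ(t)² = 98.0000, Σln s = -7.6078, Σt·ln s = -45.5794.
Equations: 98.0000·k + 18.0000·ln C = -45.5794;  18.0000·k + 4·ln C = -7.6078.
Solving (det = 68.0000): k = -0.66731, ln C = 1.10092.

k = -0.67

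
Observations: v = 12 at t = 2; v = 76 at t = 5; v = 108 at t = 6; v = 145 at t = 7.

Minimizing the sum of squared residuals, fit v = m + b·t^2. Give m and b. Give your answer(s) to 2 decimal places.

AᵀA·[m, b]ᵀ = Aᵀv reads: 4·m + 114·b = 341;  114·m + 4338·b = 12941.
(Σ1 = 4, Σt^2 = 114, Σt^2·t^2 = 4338, Σv = 341, Σt^2·v = 12941.)
det = 4·4338 − 114² = 4356.
m = (341·4338 − 114·12941)/4356 = 332/363; b = (4·12941 − 114·341)/4356 = 6445/2178.

m = 0.91, b = 2.96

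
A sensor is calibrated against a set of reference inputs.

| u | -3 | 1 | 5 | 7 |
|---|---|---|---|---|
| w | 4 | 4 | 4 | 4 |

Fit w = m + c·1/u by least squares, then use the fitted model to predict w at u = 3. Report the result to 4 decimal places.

ŵ = 4.0000

Normal-equation sums: Σ1 = 4, Σ1/u = 106/105, Σ1/u·1/u = 12916/11025.
For Xᵀw: Σw = 16, Σ1/u·w = 424/105.
det = 4·(12916/11025) − (106/105)² = 4492/1225.
m = (16·(12916/11025) − (106/105)·(424/105))/(4492/1225) = 4; c = (4·(424/105) − (106/105)·16)/(4492/1225) = 0.
At u = 3: ŵ = (4)·(1) + (0)·(1/3) = 4.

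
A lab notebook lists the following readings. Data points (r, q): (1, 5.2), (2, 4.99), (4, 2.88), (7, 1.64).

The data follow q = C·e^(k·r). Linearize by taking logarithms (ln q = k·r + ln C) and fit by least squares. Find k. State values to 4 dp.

k = -0.2035

With ln qᵢ as the transformed response and rᵢ as the regressor:
Σr = 14.0000, Σ(r)² = 70.0000, Σln q = 4.8086, Σr·ln q = 12.5576.
Equations: 70.0000·k + 14.0000·ln C = 12.5576;  14.0000·k + 4·ln C = 4.8086.
Δ = 70.0000·4 − (14.0000)² = 84.0000; k = (12.5576·4 − 14.0000·4.8086)/84.0000 = -0.20345, ln C = (70.0000·4.8086 − 14.0000·12.5576)/84.0000 = 1.91422.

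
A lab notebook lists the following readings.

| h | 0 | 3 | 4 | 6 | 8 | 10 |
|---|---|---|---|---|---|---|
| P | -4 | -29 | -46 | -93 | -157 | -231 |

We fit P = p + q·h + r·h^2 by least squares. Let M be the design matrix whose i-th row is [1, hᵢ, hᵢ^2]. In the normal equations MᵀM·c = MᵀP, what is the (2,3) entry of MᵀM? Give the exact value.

1819

Row 2 ↔ basis h, column 3 ↔ basis h^2, so (MᵀM)_{2,3} = Σᵢ (h)·(h^2) = (0)·(0) + (3)·(9) + (4)·(16) + (6)·(36) + (8)·(64) + (10)·(100) = 1819.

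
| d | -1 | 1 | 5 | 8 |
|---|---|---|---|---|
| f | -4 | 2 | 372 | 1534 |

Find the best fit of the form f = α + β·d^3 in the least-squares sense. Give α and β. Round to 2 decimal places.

XᵀX·[α, β]ᵀ = Xᵀf reads: 4·α + 637·β = 1904;  637·α + 277771·β = 831914.
(Σ1 = 4, Σd^3 = 637, Σd^3·d^3 = 277771, Σf = 1904, Σd^3·f = 831914.)
Δ = 4·277771 − 637² = 705315.
α = (1904·277771 − 637·831914)/705315 = -27006/18085; β = (4·831914 − 637·1904)/705315 = 704936/235105.

α = -1.49, β = 3.00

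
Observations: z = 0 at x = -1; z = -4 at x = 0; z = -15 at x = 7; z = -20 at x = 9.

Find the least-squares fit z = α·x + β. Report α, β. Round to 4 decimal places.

MᵀM·[α, β]ᵀ = Mᵀz reads: 131·α + 15·β = -285;  15·α + 4·β = -39.
(Σx·x = 131, Σx = 15, Σ1 = 4, Σx·z = -285, Σz = -39.)
det = 131·4 − 15² = 299.
α = ((-285)·4 − 15·(-39))/299 = -555/299; β = (131·(-39) − 15·(-285))/299 = -834/299.

α = -1.8562, β = -2.7893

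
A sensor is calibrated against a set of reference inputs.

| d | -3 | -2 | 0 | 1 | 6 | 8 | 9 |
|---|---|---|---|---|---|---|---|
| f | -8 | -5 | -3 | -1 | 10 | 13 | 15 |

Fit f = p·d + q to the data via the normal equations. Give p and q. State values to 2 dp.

Setting ∂/∂p … = 0 gives: 195·p + 19·q = 332;  19·p + 7·q = 21.
Eliminating q: 7·(row 1) − 19·(row 2) gives 1004·p = 7·332 − 19·21 = 1925, so p = 1925/1004.
Then q = (21 − 19·(1925/1004))/7 = -2213/1004.

p = 1.92, q = -2.20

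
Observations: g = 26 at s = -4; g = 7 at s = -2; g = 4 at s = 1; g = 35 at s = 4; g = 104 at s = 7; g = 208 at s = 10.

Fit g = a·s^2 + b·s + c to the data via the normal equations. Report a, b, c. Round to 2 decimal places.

Setting ∂/∂a … = 0 gives: 12930·a + 1336·b + 186·c = 26904;  1336·a + 186·b + 16·c = 2834;  186·a + 16·b + 6·c = 384.
Inverting the 3×3 Gram matrix, [a, b, c]ᵀ = [15740/8031, 3057/2677, 1588/8031]ᵀ.

a = 1.96, b = 1.14, c = 0.20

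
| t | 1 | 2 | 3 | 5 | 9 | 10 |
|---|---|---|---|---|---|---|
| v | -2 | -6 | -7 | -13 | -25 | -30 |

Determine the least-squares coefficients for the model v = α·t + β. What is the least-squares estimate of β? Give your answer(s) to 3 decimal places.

Setting ∂/∂α … = 0 gives: 220·α + 30·β = -625;  30·α + 6·β = -83.
(Σt·t = 220, Σt = 30, Σ1 = 6, Σt·v = -625, Σv = -83.)
Eliminating β: 6·(row 1) − 30·(row 2) gives 420·α = 6·(-625) − 30·(-83) = -1260, so α = -3.
Then β = ((-83) − 30·(-3))/6 = 7/6.

β = 1.167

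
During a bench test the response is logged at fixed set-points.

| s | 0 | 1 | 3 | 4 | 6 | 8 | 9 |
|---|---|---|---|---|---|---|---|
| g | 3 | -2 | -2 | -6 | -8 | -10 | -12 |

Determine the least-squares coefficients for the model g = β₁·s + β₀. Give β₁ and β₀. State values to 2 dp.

Entries of MᵀM: Σs·s = 207, Σs = 31, Σ1 = 7.
For Mᵀg: Σs·g = -268, Σg = -37.
MᵀM·[β₁, β₀]ᵀ = Mᵀg becomes [[207, 31]; [31, 7]]·[β₁, β₀]ᵀ = [-268, -37]ᵀ.
Δ = 207·7 − 31² = 488.
β₁ = ((-268)·7 − 31·(-37))/488 = -729/488; β₀ = (207·(-37) − 31·(-268))/488 = 649/488.

β₁ = -1.49, β₀ = 1.33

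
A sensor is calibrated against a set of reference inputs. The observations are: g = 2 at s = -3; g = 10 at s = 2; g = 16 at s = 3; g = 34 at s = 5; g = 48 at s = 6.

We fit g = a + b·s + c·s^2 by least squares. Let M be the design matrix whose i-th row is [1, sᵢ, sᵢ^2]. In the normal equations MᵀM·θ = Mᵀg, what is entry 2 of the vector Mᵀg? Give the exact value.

Entry 2 ↔ basis s, so (Mᵀg)_{2} = Σᵢ (s)·gᵢ = (-3)·(2) + (2)·(10) + (3)·(16) + (5)·(34) + (6)·(48) = 520.

520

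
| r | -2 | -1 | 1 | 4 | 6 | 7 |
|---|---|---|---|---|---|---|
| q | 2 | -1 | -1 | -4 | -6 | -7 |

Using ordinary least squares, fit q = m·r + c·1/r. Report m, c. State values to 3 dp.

m = -1.034, c = 0.933

XᵀX·[m, c]ᵀ = Xᵀq reads: 107·m + 6·c = -105;  6·m + (16657/7056)·c = -4.
(Σr·r = 107, Σr·1/r = 6, Σ1/r·1/r = 16657/7056, Σr·q = -105, Σ1/r·q = -4.)
Eliminating c: (16657/7056)·(row 1) − 6·(row 2) gives (1528283/7056)·m = (16657/7056)·(-105) − 6·(-4) = -75221/336, so m = -1579641/1528283.
Then c = ((-4) − 6·(-1579641/1528283))/(16657/7056) = 1425312/1528283.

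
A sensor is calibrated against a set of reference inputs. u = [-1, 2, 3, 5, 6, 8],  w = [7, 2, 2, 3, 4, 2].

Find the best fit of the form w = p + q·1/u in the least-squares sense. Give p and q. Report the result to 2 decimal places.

p = 3.52, q = -3.43

From the data, Σ1 = 6, Σ1/u = 13/40, Σ1/u·1/u = 20801/14400.
For Xᵀw: Σw = 20, Σ1/u·w = -229/60.
So XᵀX·[p, q]ᵀ = Xᵀw: [[6, 13/40]; [13/40, 20801/14400]]·[p, q]ᵀ = [20, -229/60]ᵀ.
Eliminating q: (20801/14400)·(row 1) − (13/40)·(row 2) gives (8219/960)·p = (20801/14400)·20 − (13/40)·(-229/60) = 216941/7200, so p = 433882/123285.
Then q = ((-229/60) − (13/40)·(433882/123285))/(20801/14400) = -28224/8219.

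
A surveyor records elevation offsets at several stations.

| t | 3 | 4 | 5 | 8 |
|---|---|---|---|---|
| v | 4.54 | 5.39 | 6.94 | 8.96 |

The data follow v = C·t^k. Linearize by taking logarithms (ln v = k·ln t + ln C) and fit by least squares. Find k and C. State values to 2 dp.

Let Y = ln v. Fitting Y = k·ln t + ln C by least squares:
Over the data: Σln t = 6.1738, Σ(ln t)² = 10.0431, Σln v = 7.3275, Σln t·ln v = 11.6751.
Normal system: [[10.0431, 6.1738]; [6.1738, 4]]·[k, ln C]ᵀ = [11.6751, 7.3275]ᵀ.
Slope k = (n·Σln t·ln v − Σln t·Σln v)/(n·Σ(ln t)² − (Σln t)²) = (4·11.6751 − 6.1738·7.3275)/2.0569 = 0.71064; ln C = (Σln v − k·Σln t)/n = 0.73504, so C = exp(0.73504) = 2.08557.

k = 0.71, C = 2.09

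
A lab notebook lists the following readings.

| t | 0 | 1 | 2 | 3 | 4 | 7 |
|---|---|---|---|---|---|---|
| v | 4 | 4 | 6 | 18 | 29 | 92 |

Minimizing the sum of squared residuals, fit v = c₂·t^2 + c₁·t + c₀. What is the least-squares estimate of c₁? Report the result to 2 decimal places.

c₁ = -2.04

From the data, Σt^2·t^2 = 2755, Σt^2·t = 443, Σt^2 = 79, Σt·t = 79, Σt = 17, Σ1 = 6.
Right-hand side: Σt^2·v = 5162, Σt·v = 830, Σv = 153.
Row-reducing yields c₂ = 6089/2904, c₁ = -29687/14520, c₀ = 8919/2420.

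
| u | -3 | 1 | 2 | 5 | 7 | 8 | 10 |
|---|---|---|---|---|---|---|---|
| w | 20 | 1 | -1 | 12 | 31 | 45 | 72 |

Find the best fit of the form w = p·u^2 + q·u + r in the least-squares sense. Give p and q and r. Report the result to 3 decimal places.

p = 1.001, q = -2.904, r = 2.119

Sums needed: Σu^2·u^2 = 17220, Σu^2·u = 1962, Σu^2 = 252, Σu·u = 252, Σu = 30, Σ1 = 7.
And Σu^2·w = 12076, Σu·w = 1296, Σw = 180.
XᵀX·[p, q, r]ᵀ = Xᵀw becomes [[17220, 1962, 252]; [1962, 252, 30]; [252, 30, 7]]·[p, q, r]ᵀ = [12076, 1296, 180]ᵀ.
Inverting the 3×3 Gram matrix, [p, q, r]ᵀ = [14780/14763, -18374/6327, 31280/14763]ᵀ.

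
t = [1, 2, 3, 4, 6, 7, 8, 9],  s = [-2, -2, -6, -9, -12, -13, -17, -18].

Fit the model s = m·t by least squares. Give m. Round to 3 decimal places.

m = -2.004

Normal-equation sums: Σt·t = 260.
Right-hand side: Σt·s = -521.
Hence m = -521 / 260 ≈ -2.00385.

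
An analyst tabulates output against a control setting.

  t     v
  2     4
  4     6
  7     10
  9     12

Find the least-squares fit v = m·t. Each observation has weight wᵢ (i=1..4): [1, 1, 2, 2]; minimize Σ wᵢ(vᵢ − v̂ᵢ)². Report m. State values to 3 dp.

Forming XᵀWX = [[280]] and XᵀWv = [388]ᵀ gives XᵀWX·[m]ᵀ = XᵀWv.
m = 388/280 = 1.38571.

m = 1.386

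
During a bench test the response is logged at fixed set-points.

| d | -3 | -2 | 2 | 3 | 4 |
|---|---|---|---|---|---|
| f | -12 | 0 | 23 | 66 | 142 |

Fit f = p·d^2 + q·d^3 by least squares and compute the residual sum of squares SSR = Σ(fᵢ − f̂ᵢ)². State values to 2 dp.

MᵀM·[p, q]ᵀ = Mᵀf reads: 450·p + 1024·q = 2850;  1024·p + 5682·q = 11378.
Determinant 450·5682 − 1024² = 1508324.
p = (2850·5682 − 1024·11378)/1508324 = 1135657/377081; q = (450·11378 − 1024·2850)/1508324 = 550425/377081.
Residuals: 115590/377081, -139228/377081, -273165/377081, -195042/377081, 147790/377081; SSR = 443533/377081.

SSR = 1.18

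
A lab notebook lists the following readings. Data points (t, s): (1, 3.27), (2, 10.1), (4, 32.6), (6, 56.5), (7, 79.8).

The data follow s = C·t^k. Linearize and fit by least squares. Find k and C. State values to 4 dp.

k = 1.6236, C = 3.2877

Linearized form: ln s = k·ln t + ln C. From the 5 transformed points,
Σln t = 5.8171, Σ(ln t)² = 9.3992, Σln s = 15.3954, Σln t·ln s = 22.1838.
Equations: 9.3992·k + 5.8171·ln C = 22.1838;  5.8171·k + 5·ln C = 15.3954.
Solving (det = 13.1574): k = 1.62358, ln C = 1.19017, so C = exp(1.19017) = 3.28766.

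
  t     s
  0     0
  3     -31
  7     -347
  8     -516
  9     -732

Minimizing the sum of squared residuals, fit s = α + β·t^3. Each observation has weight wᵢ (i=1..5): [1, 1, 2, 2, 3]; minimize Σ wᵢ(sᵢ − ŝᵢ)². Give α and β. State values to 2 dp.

α = -2.64, β = -1.00

Entries of AᵀWA: Σwᵢ·1 = 9, Σwᵢ·t^3 = 3924, Σwᵢ·t^3·t^3 = 2354638.
Moment sums: Σwᵢ·s = -3953, Σwᵢ·t^3·s = -2368147.
Normal equations: [[9, 3924]; [3924, 2354638]]·[α, β]ᵀ = [-3953, -2368147]ᵀ.
Δ = 9·2354638 − 3924² = 5793966.
α = ((-3953)·2354638 − 3924·(-2368147))/5793966 = -7637593/2896983; β = (9·(-2368147) − 3924·(-3953))/5793966 = -644639/643774.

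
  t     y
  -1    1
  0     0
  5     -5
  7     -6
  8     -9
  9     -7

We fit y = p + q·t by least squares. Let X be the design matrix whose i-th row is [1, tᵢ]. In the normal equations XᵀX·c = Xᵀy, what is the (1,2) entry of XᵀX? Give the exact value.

Row 1 ↔ basis 1, column 2 ↔ basis t, so (XᵀX)_{1,2} = Σᵢ t = (1)·(-1) + (1)·(0) + (1)·(5) + (1)·(7) + (1)·(8) + (1)·(9) = 28.

28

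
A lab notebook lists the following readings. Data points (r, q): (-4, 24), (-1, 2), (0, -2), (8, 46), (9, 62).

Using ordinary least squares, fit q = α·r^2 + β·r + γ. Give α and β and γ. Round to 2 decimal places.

From the data, Σr^2·r^2 = 10914, Σr^2·r = 1176, Σr^2 = 162, Σr·r = 162, Σr = 12, Σ1 = 5.
Moment sums: Σr^2·q = 8352, Σr·q = 828, Σq = 132.
So AᵀA·[α, β, γ]ᵀ = Aᵀq: [[10914, 1176, 162]; [1176, 162, 12]; [162, 12, 5]]·[α, β, γ]ᵀ = [8352, 828, 132]ᵀ.
Row-reducing yields α = 19500/18739, β = -43326/18739, γ = -33108/18739.

α = 1.04, β = -2.31, γ = -1.77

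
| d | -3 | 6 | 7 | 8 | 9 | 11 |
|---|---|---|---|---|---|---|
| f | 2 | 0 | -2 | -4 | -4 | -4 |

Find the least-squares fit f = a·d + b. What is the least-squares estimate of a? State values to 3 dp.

Forming MᵀM = [[360, 38]; [38, 6]] and Mᵀf = [-132, -12]ᵀ gives MᵀM·[a, b]ᵀ = Mᵀf.
Determinant 360·6 − 38² = 716.
a = ((-132)·6 − 38·(-12))/716 = -84/179; b = (360·(-12) − 38·(-132))/716 = 174/179.

a = -0.469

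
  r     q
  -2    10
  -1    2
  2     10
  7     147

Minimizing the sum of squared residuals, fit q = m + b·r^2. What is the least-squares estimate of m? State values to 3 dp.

Sums needed: Σ1 = 4, Σr^2 = 58, Σr^2·r^2 = 2434.
Right-hand side: Σq = 169, Σr^2·q = 7285.
Normal equations: [[4, 58]; [58, 2434]]·[m, b]ᵀ = [169, 7285]ᵀ.
det = 4·2434 − 58² = 6372.
m = (169·2434 − 58·7285)/6372 = -932/531; b = (4·7285 − 58·169)/6372 = 3223/1062.

m = -1.755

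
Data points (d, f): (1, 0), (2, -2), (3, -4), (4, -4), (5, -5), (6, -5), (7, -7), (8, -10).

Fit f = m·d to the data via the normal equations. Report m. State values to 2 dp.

m = -1.06

AᵀA·[m]ᵀ = Aᵀf reads: 204·m = -216.
(Σd·d = 204, Σd·f = -216.)
m = (-216)/204 = -1.05882.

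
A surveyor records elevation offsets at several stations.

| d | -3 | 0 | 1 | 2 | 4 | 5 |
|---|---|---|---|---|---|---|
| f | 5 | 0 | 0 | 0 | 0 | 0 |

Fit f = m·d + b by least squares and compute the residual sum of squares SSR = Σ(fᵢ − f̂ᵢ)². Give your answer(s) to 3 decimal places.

SSR = 8.635

Compute the Gram sums: Σd·d = 55, Σd = 9, Σ1 = 6.
For Mᵀf: Σd·f = -15, Σf = 5.
Δ = 55·6 − 9² = 249.
m = ((-15)·6 − 9·5)/249 = -45/83; b = (55·5 − 9·(-15))/249 = 410/249.
Residuals: 430/249, -410/249, -275/249, -140/249, 130/249, 265/249; SSR = 2150/249.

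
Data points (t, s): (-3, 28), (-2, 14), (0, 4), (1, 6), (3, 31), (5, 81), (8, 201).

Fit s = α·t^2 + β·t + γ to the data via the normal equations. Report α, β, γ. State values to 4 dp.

The normal system XᵀX·[α, β, γ]ᵀ = Xᵀs is [[4900, 630, 112]; [630, 112, 12]; [112, 12, 7]]·[α, β, γ]ᵀ = [15482, 2000, 365]ᵀ.
Row-reducing yields α = 163110/53851, β = 4007/7693, γ = 21443/7693.

α = 3.0289, β = 0.5209, γ = 2.7873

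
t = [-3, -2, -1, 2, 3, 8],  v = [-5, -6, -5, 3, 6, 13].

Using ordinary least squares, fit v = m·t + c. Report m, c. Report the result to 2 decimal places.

m = 1.85, c = -1.15

Compute the Gram sums: Σt·t = 91, Σt = 7, Σ1 = 6.
Moment sums: Σt·v = 160, Σv = 6.
det = 91·6 − 7² = 497.
m = (160·6 − 7·6)/497 = 918/497; c = (91·6 − 7·160)/497 = -82/71.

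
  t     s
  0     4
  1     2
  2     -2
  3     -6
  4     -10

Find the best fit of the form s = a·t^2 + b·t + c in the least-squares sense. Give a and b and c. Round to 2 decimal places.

a = -0.29, b = -2.46, c = 4.23

Entries of MᵀM: Σt^2·t^2 = 354, Σt^2·t = 100, Σt^2 = 30, Σt·t = 30, Σt = 10, Σ1 = 5.
And Σt^2·s = -220, Σt·s = -60, Σs = -12.
Solving the 3×3 system (Gaussian elimination) gives a = -2/7, b = -86/35, c = 148/35.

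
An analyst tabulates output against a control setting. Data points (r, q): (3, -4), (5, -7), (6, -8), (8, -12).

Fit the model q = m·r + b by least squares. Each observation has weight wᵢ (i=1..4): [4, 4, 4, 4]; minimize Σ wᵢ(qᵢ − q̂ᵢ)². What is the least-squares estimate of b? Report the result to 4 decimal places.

With design matrix X, XᵀWX = [[536, 88]; [88, 16]] and XᵀWq = [-764, -124]ᵀ.
Δ = 536·16 − 88² = 832.
m = ((-764)·16 − 88·(-124))/832 = -41/26; b = (536·(-124) − 88·(-764))/832 = 12/13.

b = 0.9231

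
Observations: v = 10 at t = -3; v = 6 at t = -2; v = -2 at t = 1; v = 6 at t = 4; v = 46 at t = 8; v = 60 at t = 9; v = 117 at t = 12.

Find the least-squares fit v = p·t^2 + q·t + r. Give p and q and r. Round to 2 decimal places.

p = 0.96, q = -1.65, r = -2.29

Compute the Gram sums: Σt^2·t^2 = 31747, Σt^2·t = 2999, Σt^2 = 319, Σt·t = 319, Σt = 29, Σ1 = 7.
And Σt^2·v = 24860, Σt·v = 2292, Σv = 243.
So AᵀA·[p, q, r]ᵀ = Aᵀv: [[31747, 2999, 319]; [2999, 319, 29]; [319, 29, 7]]·[p, q, r]ᵀ = [24860, 2292, 243]ᵀ.
Row-reducing yields p = 97583/101418, q = -167645/101418, r = -115907/50709.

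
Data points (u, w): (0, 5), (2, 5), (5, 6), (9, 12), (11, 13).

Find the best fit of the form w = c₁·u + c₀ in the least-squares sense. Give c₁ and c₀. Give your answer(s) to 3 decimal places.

With design matrix A, AᵀA = [[231, 27]; [27, 5]] and Aᵀw = [291, 41]ᵀ.
Determinant 231·5 − 27² = 426.
c₁ = (291·5 − 27·41)/426 = 58/71; c₀ = (231·41 − 27·291)/426 = 269/71.

c₁ = 0.817, c₀ = 3.789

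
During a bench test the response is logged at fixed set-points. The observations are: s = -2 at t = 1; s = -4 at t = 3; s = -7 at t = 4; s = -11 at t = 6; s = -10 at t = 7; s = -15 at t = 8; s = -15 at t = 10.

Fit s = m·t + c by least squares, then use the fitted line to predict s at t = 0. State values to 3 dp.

AᵀA·[m, c]ᵀ = Aᵀs reads: 275·m + 39·c = -448;  39·m + 7·c = -64.
(Σt·t = 275, Σt = 39, Σ1 = 7, Σt·s = -448, Σs = -64.)
Determinant 275·7 − 39² = 404.
m = ((-448)·7 − 39·(-64))/404 = -160/101; c = (275·(-64) − 39·(-448))/404 = -32/101.
At t = 0: ŝ = (-160/101)·(0) + (-32/101)·(1) = -32/101.

ŝ = -0.317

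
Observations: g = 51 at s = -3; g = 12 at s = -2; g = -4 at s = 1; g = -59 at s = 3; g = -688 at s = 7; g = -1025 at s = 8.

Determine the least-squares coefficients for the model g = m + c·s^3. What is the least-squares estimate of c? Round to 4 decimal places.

c = -1.9955

Normal-equation sums: Σ1 = 6, Σs^3 = 848, Σs^3·s^3 = 381316.
For Mᵀg: Σg = -1713, Σs^3·g = -763854.
det = 6·381316 − 848² = 1568792.
m = ((-1713)·381316 − 848·(-763854))/1568792 = -1361529/392198; c = (6·(-763854) − 848·(-1713))/1568792 = -782625/392198.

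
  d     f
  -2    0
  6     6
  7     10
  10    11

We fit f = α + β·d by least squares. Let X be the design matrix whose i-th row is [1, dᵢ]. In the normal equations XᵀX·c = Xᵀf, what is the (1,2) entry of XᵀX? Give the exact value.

Row 1 ↔ basis 1, column 2 ↔ basis d, so (XᵀX)_{1,2} = Σᵢ d = (1)·(-2) + (1)·(6) + (1)·(7) + (1)·(10) = 21.

21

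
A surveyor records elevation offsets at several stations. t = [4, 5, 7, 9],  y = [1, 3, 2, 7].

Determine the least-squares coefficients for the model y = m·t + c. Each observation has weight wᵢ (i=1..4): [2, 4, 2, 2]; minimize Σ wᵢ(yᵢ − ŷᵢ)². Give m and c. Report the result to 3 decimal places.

m = 0.938, c = -2.425

Setting ∂/∂m … = 0 gives: 392·m + 60·c = 222;  60·m + 10·c = 32.
Δ = 392·10 − 60² = 320.
m = (222·10 − 60·32)/320 = 15/16; c = (392·32 − 60·222)/320 = -97/40.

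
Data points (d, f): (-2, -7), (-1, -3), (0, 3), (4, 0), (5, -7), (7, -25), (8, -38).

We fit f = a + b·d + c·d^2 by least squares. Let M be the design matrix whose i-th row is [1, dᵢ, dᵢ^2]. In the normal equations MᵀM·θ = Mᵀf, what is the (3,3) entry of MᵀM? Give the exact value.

7395

Row 3 ↔ basis d^2, column 3 ↔ basis d^2, so (MᵀM)_{3,3} = Σᵢ (d^2)·(d^2) = (4)·(4) + (1)·(1) + (0)·(0) + (16)·(16) + (25)·(25) + (49)·(49) + (64)·(64) = 7395.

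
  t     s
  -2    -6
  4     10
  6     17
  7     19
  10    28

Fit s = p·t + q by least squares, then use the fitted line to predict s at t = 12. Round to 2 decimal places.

ŝ = 33.46

The normal system AᵀA·[p, q]ᵀ = Aᵀs is [[205, 25]; [25, 5]]·[p, q]ᵀ = [567, 68]ᵀ.
Determinant 205·5 − 25² = 400.
p = (567·5 − 25·68)/400 = 227/80; q = (205·68 − 25·567)/400 = -47/80.
At t = 12: ŝ = (227/80)·(12) + (-47/80)·(1) = 2677/80.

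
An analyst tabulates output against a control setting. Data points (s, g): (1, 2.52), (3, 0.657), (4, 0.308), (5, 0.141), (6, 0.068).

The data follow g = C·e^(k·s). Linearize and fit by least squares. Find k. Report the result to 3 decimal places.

With ln gᵢ as the transformed response and sᵢ as the regressor:
Σs = 19.0000, Σ(s)² = 87.0000, Σln g = -5.3207, Σs·ln g = -30.9710.
Normal system: [[87.0000, 19.0000]; [19.0000, 5]]·[k, ln C]ᵀ = [-30.9710, -5.3207]ᵀ.
Δ = 87.0000·5 − (19.0000)² = 74.0000; k = (-30.9710·5 − 19.0000·-5.3207)/74.0000 = -0.72651, ln C = (87.0000·-5.3207 − 19.0000·-30.9710)/74.0000 = 1.69659.

k = -0.727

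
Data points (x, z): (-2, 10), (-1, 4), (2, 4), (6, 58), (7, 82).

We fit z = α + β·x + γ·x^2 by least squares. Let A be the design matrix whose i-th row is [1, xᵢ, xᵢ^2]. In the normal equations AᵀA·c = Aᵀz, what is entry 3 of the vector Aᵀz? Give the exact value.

Entry 3 ↔ basis x^2, so (Aᵀz)_{3} = Σᵢ (x^2)·zᵢ = (4)·(10) + (1)·(4) + (4)·(4) + (36)·(58) + (49)·(82) = 6166.

6166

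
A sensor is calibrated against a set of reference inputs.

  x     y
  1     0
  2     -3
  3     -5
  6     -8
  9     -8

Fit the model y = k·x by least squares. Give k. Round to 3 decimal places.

Normal-equation sums: Σx·x = 131.
And Σx·y = -141.
So MᵀM·[k]ᵀ = Mᵀy: [[131]]·[k]ᵀ = [-141]ᵀ.
Hence k = -141 / 131 ≈ -1.07634.

k = -1.076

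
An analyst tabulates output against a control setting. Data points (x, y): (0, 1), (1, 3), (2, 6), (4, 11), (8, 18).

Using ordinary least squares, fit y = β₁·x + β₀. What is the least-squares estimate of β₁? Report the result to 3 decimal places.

Normal-equation sums: Σx·x = 85, Σx = 15, Σ1 = 5.
Moment sums: Σx·y = 203, Σy = 39.
Δ = 85·5 − 15² = 200.
β₁ = (203·5 − 15·39)/200 = 43/20; β₀ = (85·39 − 15·203)/200 = 27/20.

β₁ = 2.150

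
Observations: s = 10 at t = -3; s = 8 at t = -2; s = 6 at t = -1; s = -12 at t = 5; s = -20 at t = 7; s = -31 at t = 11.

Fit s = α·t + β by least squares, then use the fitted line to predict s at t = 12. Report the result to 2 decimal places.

Entries of AᵀA: Σt·t = 209, Σt = 17, Σ1 = 6.
Moment sums: Σt·s = -593, Σs = -39.
AᵀA·[α, β]ᵀ = Aᵀs becomes [[209, 17]; [17, 6]]·[α, β]ᵀ = [-593, -39]ᵀ.
Δ = 209·6 − 17² = 965.
α = ((-593)·6 − 17·(-39))/965 = -3; β = (209·(-39) − 17·(-593))/965 = 2.
At t = 12: ŝ = (-3)·(12) + (2)·(1) = -34.

ŝ = -34.00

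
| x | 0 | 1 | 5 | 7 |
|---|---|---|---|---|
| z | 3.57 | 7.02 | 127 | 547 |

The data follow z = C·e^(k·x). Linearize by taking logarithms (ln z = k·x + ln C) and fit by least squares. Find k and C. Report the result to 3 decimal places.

With ln zᵢ as the transformed response and xᵢ as the regressor:
Σx = 13.0000, Σ(x)² = 75.0000, Σln z = 14.3700, Σx·ln z = 70.3008.
Equations: 75.0000·k + 13.0000·ln C = 70.3008;  13.0000·k + 4·ln C = 14.3700.
Δ = 75.0000·4 − (13.0000)² = 131.0000; k = (70.3008·4 − 13.0000·14.3700)/131.0000 = 0.72056, ln C = (75.0000·14.3700 − 13.0000·70.3008)/131.0000 = 1.25066, so C = exp(1.25066) = 3.49265.

k = 0.721, C = 3.493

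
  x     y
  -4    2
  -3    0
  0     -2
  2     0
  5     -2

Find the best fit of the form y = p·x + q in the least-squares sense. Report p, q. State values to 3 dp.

Entries of MᵀM: Σx·x = 54, Σx = 0, Σ1 = 5.
Right-hand side: Σx·y = -18, Σy = -2.
Determinant 54·5 − 0² = 270.
p = ((-18)·5 − 0·(-2))/270 = -1/3; q = (54·(-2) − 0·(-18))/270 = -2/5.

p = -0.333, q = -0.400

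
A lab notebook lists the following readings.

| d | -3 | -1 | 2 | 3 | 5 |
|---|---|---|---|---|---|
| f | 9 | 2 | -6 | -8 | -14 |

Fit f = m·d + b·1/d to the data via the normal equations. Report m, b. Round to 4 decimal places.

Normal-equation sums: Σd·d = 48, Σd·1/d = 5, Σ1/d·1/d = 1361/900.
Moment sums: Σd·f = -135, Σ1/d·f = -202/15.
XᵀX·[m, b]ᵀ = Xᵀf becomes [[48, 5]; [5, 1361/900]]·[m, b]ᵀ = [-135, -202/15]ᵀ.
Eliminating b: (1361/900)·(row 1) − 5·(row 2) gives (3569/75)·m = (1361/900)·(-135) − 5·(-202/15) = -8209/60, so m = -41045/14276.
Then b = ((-202/15) − 5·(-41045/14276))/(1361/900) = 2145/3569.

m = -2.8751, b = 0.6010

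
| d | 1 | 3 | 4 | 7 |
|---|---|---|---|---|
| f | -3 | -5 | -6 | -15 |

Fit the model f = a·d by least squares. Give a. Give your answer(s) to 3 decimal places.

Sums needed: Σd·d = 75.
Moment sums: Σd·f = -147.
Normal equations: [[75]]·[a]ᵀ = [-147]ᵀ.
Hence a = -147 / 75 ≈ -1.96.

a = -1.960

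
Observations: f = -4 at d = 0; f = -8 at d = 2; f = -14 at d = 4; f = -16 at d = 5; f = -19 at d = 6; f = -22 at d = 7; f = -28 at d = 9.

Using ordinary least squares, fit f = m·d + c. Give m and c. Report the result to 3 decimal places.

m = -2.683, c = -3.209

The normal equations are: 211·m + 33·c = -672;  33·m + 7·c = -111.
Δ = 211·7 − 33² = 388.
m = ((-672)·7 − 33·(-111))/388 = -1041/388; c = (211·(-111) − 33·(-672))/388 = -1245/388.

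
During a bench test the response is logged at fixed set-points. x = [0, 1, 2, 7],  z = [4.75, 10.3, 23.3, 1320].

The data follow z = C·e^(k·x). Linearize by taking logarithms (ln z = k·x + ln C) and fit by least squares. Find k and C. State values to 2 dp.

k = 0.81, C = 4.67

With ln zᵢ as the transformed response and xᵢ as the regressor:
XᵀX = [[54.0000, 10.0000]; [10.0000, 4]], rhs = [58.9268, 14.2241]ᵀ  (here Σx = 10.0000, Σ(x)² = 54.0000, Σln z = 14.2241, Σx·ln z = 58.9268).
Slope k = (n·Σx·ln z − Σx·Σln z)/(n·Σ(x)² − (Σx)²) = (4·58.9268 − 10.0000·14.2241)/116.0000 = 0.80574; ln C = (Σln z − k·Σx)/n = 1.54168, so C = exp(1.54168) = 4.67245.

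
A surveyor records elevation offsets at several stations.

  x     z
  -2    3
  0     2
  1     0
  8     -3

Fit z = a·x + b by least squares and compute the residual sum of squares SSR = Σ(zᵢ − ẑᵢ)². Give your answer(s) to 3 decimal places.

The normal system AᵀA·[a, b]ᵀ = Aᵀz is [[69, 7]; [7, 4]]·[a, b]ᵀ = [-30, 2]ᵀ.
Determinant 69·4 − 7² = 227.
a = ((-30)·4 − 7·2)/227 = -134/227; b = (69·2 − 7·(-30))/227 = 348/227.
Residuals: 65/227, 106/227, -214/227, 43/227; SSR = 278/227.

SSR = 1.225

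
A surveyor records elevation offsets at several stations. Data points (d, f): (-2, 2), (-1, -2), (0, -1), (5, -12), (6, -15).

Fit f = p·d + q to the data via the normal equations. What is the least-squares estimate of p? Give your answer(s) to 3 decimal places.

p = -2.015

With design matrix M, MᵀM = [[66, 8]; [8, 5]] and Mᵀf = [-152, -28]ᵀ.
det = 66·5 − 8² = 266.
p = ((-152)·5 − 8·(-28))/266 = -268/133; q = (66·(-28) − 8·(-152))/266 = -316/133.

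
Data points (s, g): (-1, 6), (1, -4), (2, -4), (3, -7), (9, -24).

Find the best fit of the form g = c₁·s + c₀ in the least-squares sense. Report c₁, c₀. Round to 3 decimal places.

c₁ = -2.863, c₀ = 1.415

Sums needed: Σs·s = 96, Σs = 14, Σ1 = 5.
Right-hand side: Σs·g = -255, Σg = -33.
Normal equations: [[96, 14]; [14, 5]]·[c₁, c₀]ᵀ = [-255, -33]ᵀ.
Δ = 96·5 − 14² = 284.
c₁ = ((-255)·5 − 14·(-33))/284 = -813/284; c₀ = (96·(-33) − 14·(-255))/284 = 201/142.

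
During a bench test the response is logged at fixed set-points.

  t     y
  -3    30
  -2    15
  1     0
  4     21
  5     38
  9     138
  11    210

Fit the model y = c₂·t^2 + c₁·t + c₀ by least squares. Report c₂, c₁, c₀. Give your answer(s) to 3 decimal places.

c₂ = 2.002, c₁ = -3.012, c₀ = 1.827

Compute the Gram sums: Σt^2·t^2 = 22181, Σt^2·t = 2215, Σt^2 = 257, Σt·t = 257, Σt = 25, Σ1 = 7.
Right-hand side: Σt^2·y = 38204, Σt·y = 3706, Σy = 452.
MᵀM·[c₂, c₁, c₀]ᵀ = Mᵀy becomes [[22181, 2215, 257]; [2215, 257, 25]; [257, 25, 7]]·[c₂, c₁, c₀]ᵀ = [38204, 3706, 452]ᵀ.
Inverting the 3×3 Gram matrix, [c₂, c₁, c₀]ᵀ = [531364/265423, -799371/265423, 484989/265423]ᵀ.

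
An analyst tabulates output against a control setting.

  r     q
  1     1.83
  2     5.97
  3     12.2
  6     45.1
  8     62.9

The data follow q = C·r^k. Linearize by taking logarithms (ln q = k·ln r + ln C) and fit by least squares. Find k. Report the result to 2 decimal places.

Taking logs, ln q = k·ln r + ln C, so regress ln q on ln r.
Σln r = 5.6630, Σ(ln r)² = 9.2219, Σln q = 12.8429, Σln r·ln q = 19.4233.
Equations: 9.2219·k + 5.6630·ln C = 19.4233;  5.6630·k + 5·ln C = 12.8429.
Slope k = (n·Σln r·ln q − Σln r·Σln q)/(n·Σ(ln r)² − (Σln r)²) = (5·19.4233 − 5.6630·12.8429)/14.0403 = 1.73696; ln C = (Σln q − k·Σln r)/n = 0.60131.

k = 1.74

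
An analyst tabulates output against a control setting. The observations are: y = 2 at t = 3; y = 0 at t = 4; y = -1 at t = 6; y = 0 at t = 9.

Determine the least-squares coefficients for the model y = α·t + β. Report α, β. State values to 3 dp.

AᵀA·[α, β]ᵀ = Aᵀy reads: 142·α + 22·β = 0;  22·α + 4·β = 1.
Eliminating β: 4·(row 1) − 22·(row 2) gives 84·α = 4·0 − 22·1 = -22, so α = -11/42.
Then β = (1 − 22·(-11/42))/4 = 71/42.

α = -0.262, β = 1.690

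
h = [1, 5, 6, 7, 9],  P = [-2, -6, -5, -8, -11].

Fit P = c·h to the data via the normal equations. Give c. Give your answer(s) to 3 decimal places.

Setting ∂/∂c … = 0 gives: 192·c = -217.
(Σh·h = 192, Σh·P = -217.)
Hence c = -217 / 192 ≈ -1.13021.

c = -1.130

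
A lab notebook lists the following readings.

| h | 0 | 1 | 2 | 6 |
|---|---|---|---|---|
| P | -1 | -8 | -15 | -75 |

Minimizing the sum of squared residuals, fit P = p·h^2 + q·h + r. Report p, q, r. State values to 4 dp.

The normal system MᵀM·[p, q, r]ᵀ = MᵀP is [[1313, 225, 41]; [225, 41, 9]; [41, 9, 4]]·[p, q, r]ᵀ = [-2768, -488, -99]ᵀ.
Inverting the 3×3 Gram matrix, [p, q, r]ᵀ = [-584/451, -2029/451, -611/451]ᵀ.

p = -1.2949, q = -4.4989, r = -1.3548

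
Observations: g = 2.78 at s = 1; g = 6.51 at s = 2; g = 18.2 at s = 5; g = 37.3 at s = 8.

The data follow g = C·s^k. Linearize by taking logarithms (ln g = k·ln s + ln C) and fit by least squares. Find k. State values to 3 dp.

Linearized form: ln g = k·ln s + ln C. From the 4 transformed points,
XᵀX = [[7.3948, 4.3820]; [4.3820, 4]], rhs = [13.4936, 9.4162]ᵀ  (here Σln s = 4.3820, Σ(ln s)² = 7.3948, Σln g = 9.4162, Σln s·ln g = 13.4936).
Slope k = (n·Σln s·ln g − Σln s·Σln g)/(n·Σ(ln s)² − (Σln s)²) = (4·13.4936 − 4.3820·9.4162)/10.3771 = 1.22505; ln C = (Σln g − k·Σln s)/n = 1.01200.

k = 1.225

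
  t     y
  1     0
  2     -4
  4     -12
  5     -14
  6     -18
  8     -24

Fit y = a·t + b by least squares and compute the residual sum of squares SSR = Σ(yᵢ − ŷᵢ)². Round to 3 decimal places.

With design matrix X, XᵀX = [[146, 26]; [26, 6]] and Xᵀy = [-426, -72]ᵀ.
Δ = 146·6 − 26² = 200.
a = ((-426)·6 − 26·(-72))/200 = -171/50; b = (146·(-72) − 26·(-426))/200 = 141/50.
Residuals: 3/5, 1/50, -57/50, 7/25, -3/10, 27/50; SSR = 53/25.

SSR = 2.120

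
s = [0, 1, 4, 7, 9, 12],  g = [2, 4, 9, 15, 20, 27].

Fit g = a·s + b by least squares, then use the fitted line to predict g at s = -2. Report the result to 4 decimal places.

The normal equations are: 291·a + 33·b = 649;  33·a + 6·b = 77.
(Σs·s = 291, Σs = 33, Σ1 = 6, Σs·g = 649, Σg = 77.)
Δ = 291·6 − 33² = 657.
a = (649·6 − 33·77)/657 = 451/219; b = (291·77 − 33·649)/657 = 110/73.
At s = -2: ĝ = (451/219)·(-2) + (110/73)·(1) = -572/219.

ĝ = -2.6119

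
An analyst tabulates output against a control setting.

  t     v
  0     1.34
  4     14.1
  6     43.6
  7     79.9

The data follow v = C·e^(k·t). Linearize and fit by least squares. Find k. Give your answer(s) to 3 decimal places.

k = 0.583

Taking logs, ln v = k·t + ln C, so regress ln v on t.
Σt = 17.0000, Σ(t)² = 101.0000, Σln v = 11.0947, Σt·ln v = 63.9005.
Equations: 101.0000·k + 17.0000·ln C = 63.9005;  17.0000·k + 4·ln C = 11.0947.
Solving (det = 115.0000): k = 0.58254, ln C = 0.29786.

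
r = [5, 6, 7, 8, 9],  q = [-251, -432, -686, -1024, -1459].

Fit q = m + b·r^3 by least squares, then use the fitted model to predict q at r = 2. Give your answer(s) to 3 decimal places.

Compute the Gram sums: Σ1 = 5, Σr^3 = 1925, Σr^3·r^3 = 973515.
Right-hand side: Σq = -3852, Σr^3·q = -1947884.
Determinant 5·973515 − 1925² = 1161950.
m = ((-3852)·973515 − 1925·(-1947884))/1161950 = -30308/116195; b = (5·(-1947884) − 1925·(-3852))/1161950 = -232432/116195.
At r = 2: q̂ = (-30308/116195)·(1) + (-232432/116195)·(8) = -1889764/116195.

q̂ = -16.264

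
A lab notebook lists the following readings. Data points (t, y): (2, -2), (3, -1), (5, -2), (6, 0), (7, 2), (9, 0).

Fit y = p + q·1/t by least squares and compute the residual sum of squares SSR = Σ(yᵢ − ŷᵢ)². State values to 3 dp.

Compute the Gram sums: Σ1 = 6, Σ1/t = 458/315, Σ1/t·1/t = 91613/198450.
Moment sums: Σy = -3, Σ1/t·y = -152/105.
MᵀM·[p, q]ᵀ = Mᵀy becomes [[6, 458/315]; [458/315, 91613/198450]]·[p, q]ᵀ = [-3, -152/105]ᵀ.
Eliminating q: (91613/198450)·(row 1) − (458/315)·(row 2) gives (2603/3969)·p = (91613/198450)·(-3) − (458/315)·(-152/105) = 5291/7350, so p = 142857/130150.
Then q = ((-152/105) − (458/315)·(142857/130150))/(91613/198450) = -85806/13015.
Residuals: 25873/130150, 13013/130150, -46309/26030, 153/130150, 240023/130150, -47517/130150; SSR = 878377/130150.

SSR = 6.749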